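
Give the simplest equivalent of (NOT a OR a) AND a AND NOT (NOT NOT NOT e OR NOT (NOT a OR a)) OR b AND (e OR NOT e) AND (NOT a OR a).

(NOT a OR a) AND a AND NOT (NOT NOT NOT e OR NOT (NOT a OR a)) OR b AND (e OR NOT e) AND (NOT a OR a)
= (NOT a OR a) AND a AND NOT (NOT NOT NOT e OR NOT (NOT a OR a)) OR b AND (e OR NOT e)   [complement / identity]
= (NOT a OR a) AND a AND NOT (NOT e OR NOT (NOT a OR a)) OR b AND (e OR NOT e)   [double negation]
= a AND NOT (NOT e OR NOT (NOT a OR a)) OR b AND (e OR NOT e)   [complement / identity]
= a AND NOT (NOT e OR NOT (NOT a OR a)) OR b   [complement / identity]
= a AND e AND (NOT a OR a) OR b   [De Morgan]
= a AND e OR b   [complement / identity]

a AND e OR b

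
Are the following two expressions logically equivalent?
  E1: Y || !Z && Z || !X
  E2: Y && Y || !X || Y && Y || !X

Yes

E1: Y || !Z && Z || !X
    = Y || !X   [complement / identity]
E2: Y && Y || !X || Y && Y || !X
    = Y && Y || !X   [idempotence]
    = Y || !X   [idempotence]
Both reduce to Y || !X, so they are equivalent.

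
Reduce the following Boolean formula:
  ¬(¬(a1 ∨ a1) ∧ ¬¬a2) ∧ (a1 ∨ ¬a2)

¬(¬(a1 ∨ a1) ∧ ¬¬a2) ∧ (a1 ∨ ¬a2)
= (a1 ∨ a1 ∨ ¬a2) ∧ (a1 ∨ ¬a2)   [De Morgan]
= (a1 ∨ ¬a2) ∧ (a1 ∨ ¬a2)   [idempotence]
= a1 ∨ ¬a2   [idempotence]

a1 ∨ ¬a2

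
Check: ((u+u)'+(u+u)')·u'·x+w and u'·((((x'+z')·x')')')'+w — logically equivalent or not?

Yes

E1: ((u+u)'+(u+u)')·u'·x+w
    = (u+u)'·u'·x+w
    = u'·u'·x+w
    = u'·x+w
E2: u'·((((x'+z')·x')')')'+w
    = u'·(((x')')')'+w
    = u'·(x')'+w
    = u'·x+w
Both reduce to u'·x+w, so they are equivalent.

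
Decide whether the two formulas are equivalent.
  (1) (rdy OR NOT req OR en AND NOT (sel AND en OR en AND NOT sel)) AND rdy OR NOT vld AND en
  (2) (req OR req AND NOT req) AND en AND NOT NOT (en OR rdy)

E1: (rdy OR NOT req OR en AND NOT (sel AND en OR en AND NOT sel)) AND rdy OR NOT vld AND en
    = (rdy OR NOT req OR en AND NOT en) AND rdy OR NOT vld AND en
    = (rdy OR NOT req) AND rdy OR NOT vld AND en
    = rdy OR NOT vld AND en
E2: (req OR req AND NOT req) AND en AND NOT NOT (en OR rdy)
    = (req OR req AND NOT req) AND en AND (en OR rdy)
    = req AND en AND (en OR rdy)
    = req AND en
These differ: at en=0, rdy=1, req=0, sel=0, vld=0, E1 = 1 but E2 = 0.

No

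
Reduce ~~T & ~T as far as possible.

0

~~T & ~T
= T & ~T   (double negation)
= 0   (complement)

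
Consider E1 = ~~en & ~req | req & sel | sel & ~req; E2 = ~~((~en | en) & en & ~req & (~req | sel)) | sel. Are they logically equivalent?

E1: ~~en & ~req | req & sel | sel & ~req
    = en & ~req | req & sel | sel & ~req   [double negation]
    = en & ~req | sel   [distribution]
E2: ~~((~en | en) & en & ~req & (~req | sel)) | sel
    = ~~(en & ~req & (~req | sel)) | sel   [complement / identity]
    = ~~(en & ~req) | sel   [absorption]
    = en & ~req | sel   [double negation]
Both reduce to en & ~req | sel, so they are equivalent.

Yes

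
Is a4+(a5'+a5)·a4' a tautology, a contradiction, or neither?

tautology

a4+(a5'+a5)·a4'
= a4+a4'   (complement / identity)
= 1   (complement)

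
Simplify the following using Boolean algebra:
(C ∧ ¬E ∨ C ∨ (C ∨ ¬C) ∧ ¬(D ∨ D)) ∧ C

(C ∧ ¬E ∨ C ∨ (C ∨ ¬C) ∧ ¬(D ∨ D)) ∧ C
= (C ∧ ¬E ∨ C ∨ ¬(D ∨ D)) ∧ C   — complement / identity
= (C ∨ ¬(D ∨ D)) ∧ C   — absorption
= (C ∨ ¬D) ∧ C   — idempotence
= C   — absorption

C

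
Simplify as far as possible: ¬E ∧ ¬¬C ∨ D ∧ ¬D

¬E ∧ C

¬E ∧ ¬¬C ∨ D ∧ ¬D
= ¬E ∧ ¬¬C   (complement / identity)
= ¬E ∧ C   (double negation)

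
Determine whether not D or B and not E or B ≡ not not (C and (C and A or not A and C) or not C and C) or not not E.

No

E1: not D or B and not E or B
    = not D or B   — absorption
E2: not not (C and (C and A or not A and C) or not C and C) or not not E
    = not not (C and C or not C and C) or not not E   — distribution
    = not not C or not not E   — distribution
    = not not C or E   — double negation
    = C or E   — double negation
These differ: at A=0, B=0, C=0, D=1, E=1, E1 = 0 but E2 = 1.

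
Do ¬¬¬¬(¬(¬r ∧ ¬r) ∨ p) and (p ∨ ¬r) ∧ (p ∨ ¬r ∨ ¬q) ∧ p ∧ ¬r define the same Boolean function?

No

E1: ¬¬¬¬(¬(¬r ∧ ¬r) ∨ p)
    = ¬¬(¬(¬r ∧ ¬r) ∨ p)
    = ¬(¬r ∧ ¬r) ∨ p
    = r ∨ r ∨ p
    = r ∨ p
E2: (p ∨ ¬r) ∧ (p ∨ ¬r ∨ ¬q) ∧ p ∧ ¬r
    = (p ∨ ¬r) ∧ p ∧ ¬r
    = p ∧ ¬r
These differ: at p=0, q=1, r=1, E1 = 1 but E2 = 0.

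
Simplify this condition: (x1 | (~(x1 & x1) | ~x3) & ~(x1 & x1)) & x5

x5

(x1 | (~(x1 & x1) | ~x3) & ~(x1 & x1)) & x5
= (x1 | ~(x1 & x1)) & x5   [absorption]
= (x1 | ~x1) & x5   [idempotence]
= x5   [complement / identity]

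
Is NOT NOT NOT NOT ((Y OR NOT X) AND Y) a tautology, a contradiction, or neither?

neither

NOT NOT NOT NOT ((Y OR NOT X) AND Y)
= NOT NOT NOT NOT Y   (absorption)
= NOT NOT Y   (double negation)
= Y   (double negation)
This depends on Y, so it is not a constant.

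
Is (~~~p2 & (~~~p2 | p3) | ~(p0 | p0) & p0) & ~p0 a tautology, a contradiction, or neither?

neither

(~~~p2 & (~~~p2 | p3) | ~(p0 | p0) & p0) & ~p0
= (~~~p2 | ~(p0 | p0) & p0) & ~p0
= (~~~p2 | ~p0 & p0) & ~p0
= ~~~p2 & ~p0
= ~p2 & ~p0
This depends on p0, p2, so it is not a constant.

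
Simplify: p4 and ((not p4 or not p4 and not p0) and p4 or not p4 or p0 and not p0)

p4 and ((not p4 or not p4 and not p0) and p4 or not p4 or p0 and not p0)
= p4 and ((not p4 or not p4 and not p0) and p4 or not p4)   [complement / identity]
= p4 and (not p4 and p4 or not p4)   [absorption]
= p4 and not p4   [complement / identity]
= False   [complement]

False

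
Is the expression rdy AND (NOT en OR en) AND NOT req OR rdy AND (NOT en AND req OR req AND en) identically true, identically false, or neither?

rdy AND (NOT en OR en) AND NOT req OR rdy AND (NOT en AND req OR req AND en)
= rdy AND NOT req OR rdy AND (NOT en AND req OR req AND en)   — complement / identity
= rdy AND NOT req OR rdy AND req   — distribution
= rdy   — distribution
This depends on rdy, so it is not a constant.

neither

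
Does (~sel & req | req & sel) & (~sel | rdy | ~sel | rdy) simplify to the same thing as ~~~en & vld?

E1: (~sel & req | req & sel) & (~sel | rdy | ~sel | rdy)
    = req & (~sel | rdy | ~sel | rdy)   [distribution]
    = req & (~sel | rdy)   [idempotence]
E2: ~~~en & vld
    = ~en & vld   [double negation]
These differ: at en=0, rdy=0, req=1, sel=0, vld=0, E1 = 1 but E2 = 0.

No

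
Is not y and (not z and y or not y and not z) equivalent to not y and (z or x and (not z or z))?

No

E1: not y and (not z and y or not y and not z)
    = not y and not z   — distribution
E2: not y and (z or x and (not z or z))
    = not y and (z or x)   — complement / identity
These differ: at x=1, y=0, z=1, E1 = 0 but E2 = 1.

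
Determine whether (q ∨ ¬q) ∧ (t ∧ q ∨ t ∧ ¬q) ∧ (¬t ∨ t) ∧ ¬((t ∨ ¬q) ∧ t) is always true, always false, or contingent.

(q ∨ ¬q) ∧ (t ∧ q ∨ t ∧ ¬q) ∧ (¬t ∨ t) ∧ ¬((t ∨ ¬q) ∧ t)
= (q ∨ ¬q) ∧ (t ∧ q ∨ t ∧ ¬q) ∧ (¬t ∨ t) ∧ ¬t
= (q ∨ ¬q) ∧ t ∧ (¬t ∨ t) ∧ ¬t
= (q ∨ ¬q) ∧ t ∧ ¬t
= t ∧ ¬t
= False

always false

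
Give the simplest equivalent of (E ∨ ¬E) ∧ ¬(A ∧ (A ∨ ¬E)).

(E ∨ ¬E) ∧ ¬(A ∧ (A ∨ ¬E))
= (E ∨ ¬E) ∧ ¬A
= ¬A

¬A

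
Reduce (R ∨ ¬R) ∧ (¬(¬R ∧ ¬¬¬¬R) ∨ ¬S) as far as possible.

(R ∨ ¬R) ∧ (¬(¬R ∧ ¬¬¬¬R) ∨ ¬S)
= (R ∨ ¬R) ∧ (¬(¬R ∧ ¬¬R) ∨ ¬S)   [double negation]
= (R ∨ ¬R) ∧ (R ∨ ¬R ∨ ¬S)   [De Morgan]
= R ∨ ¬R   [absorption]
= True   [complement]

True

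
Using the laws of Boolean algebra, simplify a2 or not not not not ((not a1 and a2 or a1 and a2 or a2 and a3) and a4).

a2

a2 or not not not not ((not a1 and a2 or a1 and a2 or a2 and a3) and a4)
= a2 or not not not not ((a2 or a2 and a3) and a4)
= a2 or not not ((a2 or a2 and a3) and a4)
= a2 or (a2 or a2 and a3) and a4
= a2 or a2 and a4
= a2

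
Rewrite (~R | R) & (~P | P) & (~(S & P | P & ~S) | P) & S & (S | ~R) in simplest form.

(~R | R) & (~P | P) & (~(S & P | P & ~S) | P) & S & (S | ~R)
= (~P | P) & (~(S & P | P & ~S) | P) & S & (S | ~R)   — complement / identity
= (~P | P) & (~P | P) & S & (S | ~R)   — distribution
= (~P | P) & S & (S | ~R)   — complement / identity
= S & (S | ~R)   — complement / identity
= S   — absorption

S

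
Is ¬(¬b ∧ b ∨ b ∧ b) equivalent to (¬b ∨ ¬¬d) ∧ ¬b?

E1: ¬(¬b ∧ b ∨ b ∧ b)
    = ¬b   (distribution)
E2: (¬b ∨ ¬¬d) ∧ ¬b
    = (¬b ∨ d) ∧ ¬b   (double negation)
    = ¬b   (absorption)
Both reduce to ¬b, so they are equivalent.

Yes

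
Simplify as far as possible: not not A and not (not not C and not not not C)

not not A and not (not not C and not not not C)
= not not A and not (not not C and not C)   — double negation
= not not A and (not C or C)   — De Morgan
= not not A   — complement / identity
= A   — double negation

A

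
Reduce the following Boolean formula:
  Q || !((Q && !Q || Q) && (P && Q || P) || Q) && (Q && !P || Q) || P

Q || P

Q || !((Q && !Q || Q) && (P && Q || P) || Q) && (Q && !P || Q) || P
= Q || !(Q && (P && Q || P) || Q) && (Q && !P || Q) || P
= Q || !(Q && (P && Q || P) || Q) && Q || P
= Q || !(Q && P || Q) && Q || P
= Q || !Q && Q || P
= Q || P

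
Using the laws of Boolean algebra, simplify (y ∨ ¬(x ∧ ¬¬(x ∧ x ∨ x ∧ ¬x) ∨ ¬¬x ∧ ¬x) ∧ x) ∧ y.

(y ∨ ¬(x ∧ ¬¬(x ∧ x ∨ x ∧ ¬x) ∨ ¬¬x ∧ ¬x) ∧ x) ∧ y
= (y ∨ ¬(x ∧ ¬¬x ∨ ¬¬x ∧ ¬x) ∧ x) ∧ y   (distribution)
= (y ∨ ¬¬¬x ∧ x) ∧ y   (distribution)
= (y ∨ ¬x ∧ x) ∧ y   (double negation)
= y ∧ y   (complement / identity)
= y   (idempotence)

y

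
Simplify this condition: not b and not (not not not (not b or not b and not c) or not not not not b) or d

not b and not (not not not (not b or not b and not c) or not not not not b) or d
= not b and not (not not not not b or not not not not b) or d   (absorption)
= not b and not not not not not b or d   (idempotence)
= not b and not not not b or d   (double negation)
= not b and not b or d   (double negation)
= not b or d   (idempotence)

not b or d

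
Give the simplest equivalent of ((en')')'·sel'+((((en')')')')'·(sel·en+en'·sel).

((en')')'·sel'+((((en')')')')'·(sel·en+en'·sel)
= ((en')')'·sel'+((((en')')')')'·sel
= ((en')')'·sel'+((en')')'·sel
= ((en')')'
= en'

en'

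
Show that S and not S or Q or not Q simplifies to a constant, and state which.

S and not S or Q or not Q
= Q or not Q   [complement / identity]
= True   [complement]

True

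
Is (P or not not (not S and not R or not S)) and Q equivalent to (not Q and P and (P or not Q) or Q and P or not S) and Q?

E1: (P or not not (not S and not R or not S)) and Q
    = (P or not not not S) and Q   (absorption)
    = (P or not S) and Q   (double negation)
E2: (not Q and P and (P or not Q) or Q and P or not S) and Q
    = (not Q and P or Q and P or not S) and Q   (absorption)
    = (P or not S) and Q   (distribution)
Both reduce to (P or not S) and Q, so they are equivalent.

Yes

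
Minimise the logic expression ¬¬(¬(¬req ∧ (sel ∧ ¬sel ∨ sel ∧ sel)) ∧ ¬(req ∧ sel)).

¬sel

¬¬(¬(¬req ∧ (sel ∧ ¬sel ∨ sel ∧ sel)) ∧ ¬(req ∧ sel))
= ¬¬(¬(¬req ∧ sel) ∧ ¬(req ∧ sel))   [distribution]
= ¬(¬req ∧ sel ∨ req ∧ sel)   [De Morgan]
= ¬sel   [distribution]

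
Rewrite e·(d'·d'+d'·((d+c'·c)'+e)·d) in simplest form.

e·(d'·d'+d'·((d+c'·c)'+e)·d)
= e·(d'·d'+d'·(d'+e)·d)   [complement / identity]
= e·(d'·d'+d'·d)   [absorption]
= e·d'   [distribution]

e·d'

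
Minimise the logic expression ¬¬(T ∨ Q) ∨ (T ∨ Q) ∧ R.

¬¬(T ∨ Q) ∨ (T ∨ Q) ∧ R
= T ∨ Q ∨ (T ∨ Q) ∧ R   (double negation)
= T ∨ Q   (absorption)

T ∨ Q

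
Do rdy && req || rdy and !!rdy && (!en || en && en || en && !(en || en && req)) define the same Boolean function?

Yes

E1: rdy && req || rdy
    = rdy   — absorption
E2: !!rdy && (!en || en && en || en && !(en || en && req))
    = !!rdy && (!en || en && en || en && !en)   — absorption
    = !!rdy && (!en || en)   — distribution
    = !!rdy   — complement / identity
    = rdy   — double negation
Both reduce to rdy, so they are equivalent.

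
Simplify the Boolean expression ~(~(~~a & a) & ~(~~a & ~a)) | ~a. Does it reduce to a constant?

~(~(~~a & a) & ~(~~a & ~a)) | ~a
= ~~a & a | ~~a & ~a | ~a   — De Morgan
= ~~a | ~a   — distribution
= a | ~a   — double negation
= 1   — complement

1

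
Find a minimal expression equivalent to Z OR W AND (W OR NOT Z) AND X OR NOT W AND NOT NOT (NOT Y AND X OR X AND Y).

Z OR X

Z OR W AND (W OR NOT Z) AND X OR NOT W AND NOT NOT (NOT Y AND X OR X AND Y)
= Z OR W AND (W OR NOT Z) AND X OR NOT W AND NOT NOT X   (distribution)
= Z OR W AND (W OR NOT Z) AND X OR NOT W AND X   (double negation)
= Z OR W AND X OR NOT W AND X   (absorption)
= Z OR X   (distribution)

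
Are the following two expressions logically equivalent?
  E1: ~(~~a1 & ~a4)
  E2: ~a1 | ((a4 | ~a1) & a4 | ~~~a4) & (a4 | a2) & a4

Yes

E1: ~(~~a1 & ~a4)
    = ~a1 | a4   [De Morgan]
E2: ~a1 | ((a4 | ~a1) & a4 | ~~~a4) & (a4 | a2) & a4
    = ~a1 | (a4 | ~~~a4) & (a4 | a2) & a4   [absorption]
    = ~a1 | (a4 | ~~~a4) & a4   [absorption]
    = ~a1 | (a4 | ~a4) & a4   [double negation]
    = ~a1 | a4   [complement / identity]
Both reduce to ~a1 | a4, so they are equivalent.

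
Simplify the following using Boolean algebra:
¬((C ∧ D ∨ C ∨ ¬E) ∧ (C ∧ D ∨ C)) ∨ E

¬C ∨ E

¬((C ∧ D ∨ C ∨ ¬E) ∧ (C ∧ D ∨ C)) ∨ E
= ¬(C ∧ D ∨ C) ∨ E   — absorption
= ¬C ∨ E   — absorption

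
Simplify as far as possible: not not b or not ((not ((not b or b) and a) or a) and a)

not not b or not ((not ((not b or b) and a) or a) and a)
= not not b or not ((not a or a) and a)
= not not b or not a
= b or not a

b or not a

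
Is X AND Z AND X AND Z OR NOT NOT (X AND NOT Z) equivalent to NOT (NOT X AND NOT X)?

Yes

E1: X AND Z AND X AND Z OR NOT NOT (X AND NOT Z)
    = X AND Z OR NOT NOT (X AND NOT Z)   (idempotence)
    = X AND Z OR X AND NOT Z   (double negation)
    = X   (distribution)
E2: NOT (NOT X AND NOT X)
    = NOT NOT X   (idempotence)
    = X   (double negation)
Both reduce to X, so they are equivalent.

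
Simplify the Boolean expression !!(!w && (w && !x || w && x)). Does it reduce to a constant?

!!(!w && (w && !x || w && x))
= !!(!w && w)   (distribution)
= !w && w   (double negation)
= false   (complement)

false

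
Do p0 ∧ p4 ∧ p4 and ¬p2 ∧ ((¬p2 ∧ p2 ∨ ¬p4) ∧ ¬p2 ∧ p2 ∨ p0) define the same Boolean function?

No

E1: p0 ∧ p4 ∧ p4
    = p0 ∧ p4
E2: ¬p2 ∧ ((¬p2 ∧ p2 ∨ ¬p4) ∧ ¬p2 ∧ p2 ∨ p0)
    = ¬p2 ∧ (¬p2 ∧ p2 ∨ p0)
    = ¬p2 ∧ p0
These differ: at p0=1, p2=0, p4=0, E1 = 0 but E2 = 1.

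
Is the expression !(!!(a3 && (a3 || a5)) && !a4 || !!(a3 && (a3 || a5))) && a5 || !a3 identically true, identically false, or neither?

!(!!(a3 && (a3 || a5)) && !a4 || !!(a3 && (a3 || a5))) && a5 || !a3
= !!!(a3 && (a3 || a5)) && a5 || !a3   [absorption]
= !(a3 && (a3 || a5)) && a5 || !a3   [double negation]
= !a3 && a5 || !a3   [absorption]
= !a3   [absorption]
This depends on a3, so it is not a constant.

neither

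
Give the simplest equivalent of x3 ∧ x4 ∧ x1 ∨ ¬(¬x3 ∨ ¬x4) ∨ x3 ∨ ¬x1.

x3 ∧ x4 ∧ x1 ∨ ¬(¬x3 ∨ ¬x4) ∨ x3 ∨ ¬x1
= x3 ∧ x4 ∧ x1 ∨ x3 ∧ x4 ∨ x3 ∨ ¬x1   — De Morgan
= x3 ∧ x4 ∨ x3 ∨ ¬x1   — absorption
= x3 ∨ ¬x1   — absorption

x3 ∨ ¬x1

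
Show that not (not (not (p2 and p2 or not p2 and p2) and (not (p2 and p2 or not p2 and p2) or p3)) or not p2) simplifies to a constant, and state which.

not (not (not (p2 and p2 or not p2 and p2) and (not (p2 and p2 or not p2 and p2) or p3)) or not p2)
= not (p2 and p2 or not p2 and p2) and (not (p2 and p2 or not p2 and p2) or p3) and p2   — De Morgan
= not (p2 and p2 or not p2 and p2) and p2   — absorption
= not p2 and p2   — distribution
= False   — complement

False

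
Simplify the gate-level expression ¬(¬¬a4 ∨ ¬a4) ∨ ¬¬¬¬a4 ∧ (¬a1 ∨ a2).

a4 ∧ (¬a1 ∨ a2)

¬(¬¬a4 ∨ ¬a4) ∨ ¬¬¬¬a4 ∧ (¬a1 ∨ a2)
= ¬a4 ∧ a4 ∨ ¬¬¬¬a4 ∧ (¬a1 ∨ a2)   (De Morgan)
= ¬a4 ∧ a4 ∨ ¬¬a4 ∧ (¬a1 ∨ a2)   (double negation)
= ¬a4 ∧ a4 ∨ a4 ∧ (¬a1 ∨ a2)   (double negation)
= a4 ∧ (¬a1 ∨ a2)   (complement / identity)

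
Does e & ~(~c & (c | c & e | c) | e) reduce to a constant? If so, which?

e & ~(~c & (c | c & e | c) | e)
= e & ~(~c & (c | c) | e)   (absorption)
= e & ~(~c & c | e)   (idempotence)
= e & ~e   (complement / identity)
= 0   (complement)

yes, False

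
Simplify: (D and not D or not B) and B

False

(D and not D or not B) and B
= not B and B   (complement / identity)
= False   (complement)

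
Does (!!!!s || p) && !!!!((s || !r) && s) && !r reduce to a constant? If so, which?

no

(!!!!s || p) && !!!!((s || !r) && s) && !r
= (!!!!s || p) && !!!!s && !r
= !!!!s && !r
= !!s && !r
= s && !r
This depends on r, s, so it is not a constant.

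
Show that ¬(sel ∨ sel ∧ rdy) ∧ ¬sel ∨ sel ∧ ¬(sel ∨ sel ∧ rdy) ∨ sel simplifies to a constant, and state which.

True

¬(sel ∨ sel ∧ rdy) ∧ ¬sel ∨ sel ∧ ¬(sel ∨ sel ∧ rdy) ∨ sel
= ¬(sel ∨ sel ∧ rdy) ∨ sel
= ¬sel ∨ sel
= True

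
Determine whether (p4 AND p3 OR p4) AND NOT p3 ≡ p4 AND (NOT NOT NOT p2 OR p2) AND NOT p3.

Yes

E1: (p4 AND p3 OR p4) AND NOT p3
    = p4 AND NOT p3   [absorption]
E2: p4 AND (NOT NOT NOT p2 OR p2) AND NOT p3
    = p4 AND (NOT p2 OR p2) AND NOT p3   [double negation]
    = p4 AND NOT p3   [complement / identity]
Both reduce to p4 AND NOT p3, so they are equivalent.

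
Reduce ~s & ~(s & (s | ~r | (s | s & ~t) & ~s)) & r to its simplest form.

~s & ~(s & (s | ~r | (s | s & ~t) & ~s)) & r
= ~s & ~(s & (s | ~r | s & ~s)) & r   — absorption
= ~s & ~(s & (s | ~r)) & r   — complement / identity
= ~s & ~s & r   — absorption
= ~s & r   — idempotence

~s & r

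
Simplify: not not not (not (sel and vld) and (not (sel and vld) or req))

sel and vld

not not not (not (sel and vld) and (not (sel and vld) or req))
= not not not not (sel and vld)   — absorption
= not not (sel and vld)   — double negation
= sel and vld   — double negation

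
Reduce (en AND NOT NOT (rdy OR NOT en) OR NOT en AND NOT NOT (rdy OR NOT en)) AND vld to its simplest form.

(en AND NOT NOT (rdy OR NOT en) OR NOT en AND NOT NOT (rdy OR NOT en)) AND vld
= NOT NOT (rdy OR NOT en) AND vld
= (rdy OR NOT en) AND vld

(rdy OR NOT en) AND vld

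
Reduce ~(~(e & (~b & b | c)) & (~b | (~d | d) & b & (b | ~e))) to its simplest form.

e & c

~(~(e & (~b & b | c)) & (~b | (~d | d) & b & (b | ~e)))
= ~(~(e & (~b & b | c)) & (~b | b & (b | ~e)))   [complement / identity]
= ~(~(e & c) & (~b | b & (b | ~e)))   [complement / identity]
= ~(~(e & c) & (~b | b))   [absorption]
= ~~(e & c)   [complement / identity]
= e & c   [double negation]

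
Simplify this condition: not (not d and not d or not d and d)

not (not d and not d or not d and d)
= not not d   — distribution
= d   — double negation

d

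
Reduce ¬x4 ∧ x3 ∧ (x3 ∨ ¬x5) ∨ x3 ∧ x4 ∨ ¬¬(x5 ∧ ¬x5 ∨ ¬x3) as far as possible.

¬x4 ∧ x3 ∧ (x3 ∨ ¬x5) ∨ x3 ∧ x4 ∨ ¬¬(x5 ∧ ¬x5 ∨ ¬x3)
= ¬x4 ∧ x3 ∧ (x3 ∨ ¬x5) ∨ x3 ∧ x4 ∨ ¬¬¬x3
= ¬x4 ∧ x3 ∧ (x3 ∨ ¬x5) ∨ x3 ∧ x4 ∨ ¬x3
= ¬x4 ∧ x3 ∨ x3 ∧ x4 ∨ ¬x3
= x3 ∨ ¬x3
= True

True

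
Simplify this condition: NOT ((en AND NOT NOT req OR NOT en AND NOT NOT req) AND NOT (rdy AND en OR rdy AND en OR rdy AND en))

NOT ((en AND NOT NOT req OR NOT en AND NOT NOT req) AND NOT (rdy AND en OR rdy AND en OR rdy AND en))
= NOT ((en AND NOT NOT req OR NOT en AND NOT NOT req) AND NOT (rdy AND en OR rdy AND en))   (idempotence)
= NOT ((en AND NOT NOT req OR NOT en AND NOT NOT req) AND NOT (rdy AND en))   (idempotence)
= NOT (NOT NOT req AND NOT (rdy AND en))   (distribution)
= NOT req OR rdy AND en   (De Morgan)

NOT req OR rdy AND en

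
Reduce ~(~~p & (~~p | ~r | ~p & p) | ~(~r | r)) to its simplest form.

~p

~(~~p & (~~p | ~r | ~p & p) | ~(~r | r))
= ~(~~p & (~~p | ~r) | ~(~r | r))   [complement / identity]
= ~(~~p | ~(~r | r))   [absorption]
= ~p & (~r | r)   [De Morgan]
= ~p   [complement / identity]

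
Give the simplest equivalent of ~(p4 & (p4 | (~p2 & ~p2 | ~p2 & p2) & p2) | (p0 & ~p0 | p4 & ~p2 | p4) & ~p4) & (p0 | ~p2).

~p4 & (p0 | ~p2)

~(p4 & (p4 | (~p2 & ~p2 | ~p2 & p2) & p2) | (p0 & ~p0 | p4 & ~p2 | p4) & ~p4) & (p0 | ~p2)
= ~(p4 & (p4 | (~p2 & ~p2 | ~p2 & p2) & p2) | (p4 & ~p2 | p4) & ~p4) & (p0 | ~p2)
= ~(p4 & (p4 | ~p2 & p2) | (p4 & ~p2 | p4) & ~p4) & (p0 | ~p2)
= ~(p4 & p4 | (p4 & ~p2 | p4) & ~p4) & (p0 | ~p2)
= ~(p4 & p4 | p4 & ~p4) & (p0 | ~p2)
= ~p4 & (p0 | ~p2)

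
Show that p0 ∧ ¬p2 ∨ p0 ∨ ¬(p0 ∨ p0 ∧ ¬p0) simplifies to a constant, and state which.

p0 ∧ ¬p2 ∨ p0 ∨ ¬(p0 ∨ p0 ∧ ¬p0)
= p0 ∨ ¬(p0 ∨ p0 ∧ ¬p0)   — absorption
= p0 ∨ ¬p0   — complement / identity
= True   — complement

True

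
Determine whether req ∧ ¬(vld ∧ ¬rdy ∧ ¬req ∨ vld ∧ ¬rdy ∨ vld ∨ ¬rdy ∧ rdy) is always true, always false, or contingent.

contingent

req ∧ ¬(vld ∧ ¬rdy ∧ ¬req ∨ vld ∧ ¬rdy ∨ vld ∨ ¬rdy ∧ rdy)
= req ∧ ¬(vld ∧ ¬rdy ∨ vld ∨ ¬rdy ∧ rdy)   — absorption
= req ∧ ¬(vld ∨ ¬rdy ∧ rdy)   — absorption
= req ∧ ¬vld   — complement / identity
This depends on req, vld, so it is not a constant.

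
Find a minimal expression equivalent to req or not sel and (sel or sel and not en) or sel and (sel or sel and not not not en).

req or not sel and (sel or sel and not en) or sel and (sel or sel and not not not en)
= req or not sel and (sel or sel and not en) or sel and (sel or sel and not en)   — double negation
= req or sel or sel and not en   — distribution
= req or sel   — absorption

req or sel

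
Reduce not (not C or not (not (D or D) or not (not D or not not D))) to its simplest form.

not (not C or not (not (D or D) or not (not D or not not D)))
= not (not C or not (not (D or D) or D and not D))
= not (not C or not (not D or D and not D))
= not (not C or not not D)
= C and not D

C and not D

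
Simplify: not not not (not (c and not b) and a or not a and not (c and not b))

c and not b

not not not (not (c and not b) and a or not a and not (c and not b))
= not (not (c and not b) and a or not a and not (c and not b))   (double negation)
= not not (c and not b)   (distribution)
= c and not b   (double negation)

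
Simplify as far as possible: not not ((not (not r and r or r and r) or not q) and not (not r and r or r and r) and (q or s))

not not ((not (not r and r or r and r) or not q) and not (not r and r or r and r) and (q or s))
= not not (not (not r and r or r and r) and (q or s))   (absorption)
= not (not r and r or r and r) and (q or s)   (double negation)
= not r and (q or s)   (distribution)

not r and (q or s)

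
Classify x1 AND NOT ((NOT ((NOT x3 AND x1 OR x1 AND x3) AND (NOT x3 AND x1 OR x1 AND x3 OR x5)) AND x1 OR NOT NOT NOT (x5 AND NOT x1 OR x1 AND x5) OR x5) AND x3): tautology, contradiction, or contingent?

x1 AND NOT ((NOT ((NOT x3 AND x1 OR x1 AND x3) AND (NOT x3 AND x1 OR x1 AND x3 OR x5)) AND x1 OR NOT NOT NOT (x5 AND NOT x1 OR x1 AND x5) OR x5) AND x3)
= x1 AND NOT ((NOT (NOT x3 AND x1 OR x1 AND x3) AND x1 OR NOT NOT NOT (x5 AND NOT x1 OR x1 AND x5) OR x5) AND x3)   [absorption]
= x1 AND NOT ((NOT x1 AND x1 OR NOT NOT NOT (x5 AND NOT x1 OR x1 AND x5) OR x5) AND x3)   [distribution]
= x1 AND NOT ((NOT NOT NOT (x5 AND NOT x1 OR x1 AND x5) OR x5) AND x3)   [complement / identity]
= x1 AND NOT ((NOT NOT NOT x5 OR x5) AND x3)   [distribution]
= x1 AND NOT ((NOT x5 OR x5) AND x3)   [double negation]
= x1 AND NOT x3   [complement / identity]
This depends on x1, x3, so it is not a constant.

contingent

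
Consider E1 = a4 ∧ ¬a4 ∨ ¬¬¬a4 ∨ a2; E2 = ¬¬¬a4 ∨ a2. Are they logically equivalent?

E1: a4 ∧ ¬a4 ∨ ¬¬¬a4 ∨ a2
    = a4 ∧ ¬a4 ∨ ¬a4 ∨ a2   [double negation]
    = ¬a4 ∨ a2   [complement / identity]
E2: ¬¬¬a4 ∨ a2
    = ¬a4 ∨ a2   [double negation]
Both reduce to ¬a4 ∨ a2, so they are equivalent.

Yes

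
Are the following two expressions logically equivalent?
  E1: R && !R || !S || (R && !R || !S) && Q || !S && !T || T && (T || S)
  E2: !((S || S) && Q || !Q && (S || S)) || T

Yes

E1: R && !R || !S || (R && !R || !S) && Q || !S && !T || T && (T || S)
    = R && !R || !S || !S && !T || T && (T || S)
    = R && !R || !S || !S && !T || T
    = !S || !S && !T || T
    = !S || T
E2: !((S || S) && Q || !Q && (S || S)) || T
    = !(S || S) || T
    = !S || T
Both reduce to !S || T, so they are equivalent.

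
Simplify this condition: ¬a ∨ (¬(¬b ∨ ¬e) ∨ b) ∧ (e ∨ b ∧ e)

¬a ∨ (¬(¬b ∨ ¬e) ∨ b) ∧ (e ∨ b ∧ e)
= ¬a ∨ (b ∧ e ∨ b) ∧ (e ∨ b ∧ e)
= ¬a ∨ b ∧ e ∨ b ∧ e
= ¬a ∨ b ∧ e

¬a ∨ b ∧ e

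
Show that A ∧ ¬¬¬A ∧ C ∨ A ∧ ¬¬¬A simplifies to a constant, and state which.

A ∧ ¬¬¬A ∧ C ∨ A ∧ ¬¬¬A
= A ∧ ¬¬¬A   (absorption)
= A ∧ ¬A   (double negation)
= False   (complement)

False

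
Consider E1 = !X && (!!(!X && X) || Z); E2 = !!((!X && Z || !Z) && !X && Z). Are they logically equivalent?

E1: !X && (!!(!X && X) || Z)
    = !X && (!X && X || Z)   (double negation)
    = !X && Z   (complement / identity)
E2: !!((!X && Z || !Z) && !X && Z)
    = !!(!X && Z)   (absorption)
    = !X && Z   (double negation)
Both reduce to !X && Z, so they are equivalent.

Yes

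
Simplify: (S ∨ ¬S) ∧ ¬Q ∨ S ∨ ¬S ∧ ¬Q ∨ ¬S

True

(S ∨ ¬S) ∧ ¬Q ∨ S ∨ ¬S ∧ ¬Q ∨ ¬S
= (S ∨ ¬S) ∧ ¬Q ∨ S ∨ ¬S   (absorption)
= S ∨ ¬S   (absorption)
= True   (complement)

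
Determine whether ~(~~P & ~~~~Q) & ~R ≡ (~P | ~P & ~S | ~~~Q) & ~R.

E1: ~(~~P & ~~~~Q) & ~R
    = ~(~~P & ~~Q) & ~R
    = (~P | ~Q) & ~R
E2: (~P | ~P & ~S | ~~~Q) & ~R
    = (~P | ~P & ~S | ~Q) & ~R
    = (~P | ~Q) & ~R
Both reduce to (~P | ~Q) & ~R, so they are equivalent.

Yes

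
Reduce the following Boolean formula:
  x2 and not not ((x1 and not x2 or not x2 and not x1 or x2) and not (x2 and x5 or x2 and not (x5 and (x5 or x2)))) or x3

x3

x2 and not not ((x1 and not x2 or not x2 and not x1 or x2) and not (x2 and x5 or x2 and not (x5 and (x5 or x2)))) or x3
= x2 and not not ((not x2 or x2) and not (x2 and x5 or x2 and not (x5 and (x5 or x2)))) or x3   [distribution]
= x2 and not not ((not x2 or x2) and not (x2 and x5 or x2 and not x5)) or x3   [absorption]
= x2 and not not not (x2 and x5 or x2 and not x5) or x3   [complement / identity]
= x2 and not not not x2 or x3   [distribution]
= x2 and not x2 or x3   [double negation]
= x3   [complement / identity]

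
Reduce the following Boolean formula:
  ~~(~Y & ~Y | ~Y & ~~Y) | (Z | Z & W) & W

~~(~Y & ~Y | ~Y & ~~Y) | (Z | Z & W) & W
= ~~(~Y & ~Y | ~Y & Y) | (Z | Z & W) & W
= ~~~Y | (Z | Z & W) & W
= ~Y | (Z | Z & W) & W
= ~Y | Z & W

~Y | Z & W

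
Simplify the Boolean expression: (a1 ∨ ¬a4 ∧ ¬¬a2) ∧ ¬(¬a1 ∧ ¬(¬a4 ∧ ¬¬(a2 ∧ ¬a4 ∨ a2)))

(a1 ∨ ¬a4 ∧ ¬¬a2) ∧ ¬(¬a1 ∧ ¬(¬a4 ∧ ¬¬(a2 ∧ ¬a4 ∨ a2)))
= (a1 ∨ ¬a4 ∧ ¬¬a2) ∧ (a1 ∨ ¬a4 ∧ ¬¬(a2 ∧ ¬a4 ∨ a2))
= (a1 ∨ ¬a4 ∧ ¬¬a2) ∧ (a1 ∨ ¬a4 ∧ ¬¬a2)
= a1 ∨ ¬a4 ∧ ¬¬a2
= a1 ∨ ¬a4 ∧ a2

a1 ∨ ¬a4 ∧ a2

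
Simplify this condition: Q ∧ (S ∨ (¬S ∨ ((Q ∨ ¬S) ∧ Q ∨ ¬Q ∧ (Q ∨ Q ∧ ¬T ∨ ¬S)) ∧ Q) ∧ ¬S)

Q

Q ∧ (S ∨ (¬S ∨ ((Q ∨ ¬S) ∧ Q ∨ ¬Q ∧ (Q ∨ Q ∧ ¬T ∨ ¬S)) ∧ Q) ∧ ¬S)
= Q ∧ (S ∨ (¬S ∨ ((Q ∨ ¬S) ∧ Q ∨ ¬Q ∧ (Q ∨ ¬S)) ∧ Q) ∧ ¬S)
= Q ∧ (S ∨ (¬S ∨ (Q ∨ ¬S) ∧ Q) ∧ ¬S)
= Q ∧ (S ∨ (¬S ∨ Q) ∧ ¬S)
= Q ∧ (S ∨ ¬S)
= Q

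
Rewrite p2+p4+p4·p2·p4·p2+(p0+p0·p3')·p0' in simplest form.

p2+p4

p2+p4+p4·p2·p4·p2+(p0+p0·p3')·p0'
= p2+p4+p4·p2·p4·p2+p0·p0'   [absorption]
= p2+p4+p4·p2+p0·p0'   [idempotence]
= p2+p4+p4·p2   [complement / identity]
= p2+p4   [absorption]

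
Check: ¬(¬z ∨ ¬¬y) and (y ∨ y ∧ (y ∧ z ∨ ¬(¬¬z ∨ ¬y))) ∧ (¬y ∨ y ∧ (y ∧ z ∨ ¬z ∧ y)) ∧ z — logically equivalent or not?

No

E1: ¬(¬z ∨ ¬¬y)
    = z ∧ ¬y   (De Morgan)
E2: (y ∨ y ∧ (y ∧ z ∨ ¬(¬¬z ∨ ¬y))) ∧ (¬y ∨ y ∧ (y ∧ z ∨ ¬z ∧ y)) ∧ z
    = (y ∨ y ∧ (y ∧ z ∨ ¬z ∧ y)) ∧ (¬y ∨ y ∧ (y ∧ z ∨ ¬z ∧ y)) ∧ z   (De Morgan)
    = (y ∧ (y ∧ z ∨ ¬z ∧ y) ∨ y ∧ ¬y) ∧ z   (distribution)
    = (y ∧ y ∨ y ∧ ¬y) ∧ z   (distribution)
    = y ∧ z   (distribution)
These differ: at y=0, z=1, E1 = 1 but E2 = 0.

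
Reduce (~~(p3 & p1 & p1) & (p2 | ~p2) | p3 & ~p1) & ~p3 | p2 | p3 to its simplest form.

p2 | p3

(~~(p3 & p1 & p1) & (p2 | ~p2) | p3 & ~p1) & ~p3 | p2 | p3
= (~~(p3 & p1 & p1) | p3 & ~p1) & ~p3 | p2 | p3   (complement / identity)
= (~~(p3 & p1) | p3 & ~p1) & ~p3 | p2 | p3   (idempotence)
= (p3 & p1 | p3 & ~p1) & ~p3 | p2 | p3   (double negation)
= p3 & ~p3 | p2 | p3   (distribution)
= p2 | p3   (complement / identity)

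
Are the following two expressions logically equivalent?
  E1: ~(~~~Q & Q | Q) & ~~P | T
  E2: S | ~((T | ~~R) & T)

No

E1: ~(~~~Q & Q | Q) & ~~P | T
    = ~(~Q & Q | Q) & ~~P | T   [double negation]
    = ~Q & ~~P | T   [complement / identity]
    = ~Q & P | T   [double negation]
E2: S | ~((T | ~~R) & T)
    = S | ~((T | R) & T)   [double negation]
    = S | ~T   [absorption]
These differ: at P=0, Q=1, R=0, S=0, T=1, E1 = 1 but E2 = 0.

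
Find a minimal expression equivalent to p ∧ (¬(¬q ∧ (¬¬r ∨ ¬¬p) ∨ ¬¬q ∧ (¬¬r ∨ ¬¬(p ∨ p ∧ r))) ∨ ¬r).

p ∧ ¬r

p ∧ (¬(¬q ∧ (¬¬r ∨ ¬¬p) ∨ ¬¬q ∧ (¬¬r ∨ ¬¬(p ∨ p ∧ r))) ∨ ¬r)
= p ∧ (¬(¬q ∧ (¬¬r ∨ ¬¬p) ∨ ¬¬q ∧ (¬¬r ∨ ¬¬p)) ∨ ¬r)   — absorption
= p ∧ (¬(¬q ∧ (¬¬r ∨ ¬¬p) ∨ q ∧ (¬¬r ∨ ¬¬p)) ∨ ¬r)   — double negation
= p ∧ (¬(¬¬r ∨ ¬¬p) ∨ ¬r)   — distribution
= p ∧ (¬r ∧ ¬p ∨ ¬r)   — De Morgan
= p ∧ ¬r   — absorption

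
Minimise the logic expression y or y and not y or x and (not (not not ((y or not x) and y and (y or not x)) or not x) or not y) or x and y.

y or x

y or y and not y or x and (not (not not ((y or not x) and y and (y or not x)) or not x) or not y) or x and y
= y or y and not y or x and (not (not not ((y or not x) and y) or not x) or not y) or x and y   (absorption)
= y or y and not y or x and (not (not not y or not x) or not y) or x and y   (absorption)
= y or x and (not (not not y or not x) or not y) or x and y   (complement / identity)
= y or x and (not y and x or not y) or x and y   (De Morgan)
= y or x and not y or x and y   (absorption)
= y or x   (distribution)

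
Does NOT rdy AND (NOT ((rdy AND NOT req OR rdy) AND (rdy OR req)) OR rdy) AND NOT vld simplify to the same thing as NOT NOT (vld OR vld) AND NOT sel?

No

E1: NOT rdy AND (NOT ((rdy AND NOT req OR rdy) AND (rdy OR req)) OR rdy) AND NOT vld
    = NOT rdy AND (NOT (rdy AND (rdy OR req)) OR rdy) AND NOT vld   — absorption
    = NOT rdy AND (NOT rdy OR rdy) AND NOT vld   — absorption
    = NOT rdy AND NOT vld   — complement / identity
E2: NOT NOT (vld OR vld) AND NOT sel
    = NOT NOT vld AND NOT sel   — idempotence
    = vld AND NOT sel   — double negation
These differ: at rdy=1, req=0, sel=0, vld=1, E1 = 0 but E2 = 1.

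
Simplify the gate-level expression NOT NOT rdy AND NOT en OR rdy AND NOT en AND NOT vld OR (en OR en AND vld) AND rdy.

rdy

NOT NOT rdy AND NOT en OR rdy AND NOT en AND NOT vld OR (en OR en AND vld) AND rdy
= NOT NOT rdy AND NOT en OR rdy AND NOT en AND NOT vld OR en AND rdy   [absorption]
= rdy AND NOT en OR rdy AND NOT en AND NOT vld OR en AND rdy   [double negation]
= rdy AND NOT en OR en AND rdy   [absorption]
= rdy   [distribution]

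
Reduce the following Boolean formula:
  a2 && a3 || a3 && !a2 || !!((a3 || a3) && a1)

a2 && a3 || a3 && !a2 || !!((a3 || a3) && a1)
= a3 || !!((a3 || a3) && a1)
= a3 || !!(a3 && a1)
= a3 || a3 && a1
= a3

a3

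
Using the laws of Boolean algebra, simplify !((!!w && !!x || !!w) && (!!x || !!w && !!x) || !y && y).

!((!!w && !!x || !!w) && (!!x || !!w && !!x) || !y && y)
= !((!!w && !!x || !!w) && (!!x || !!w && !!x))   (complement / identity)
= !(!!w && !!x || !!w && !!x)   (distribution)
= !(!!w && !!x)   (idempotence)
= !w || !x   (De Morgan)

!w || !x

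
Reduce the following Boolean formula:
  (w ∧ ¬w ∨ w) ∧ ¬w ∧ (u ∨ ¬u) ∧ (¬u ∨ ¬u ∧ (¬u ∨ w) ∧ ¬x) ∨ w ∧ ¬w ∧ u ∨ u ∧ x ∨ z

(w ∧ ¬w ∨ w) ∧ ¬w ∧ (u ∨ ¬u) ∧ (¬u ∨ ¬u ∧ (¬u ∨ w) ∧ ¬x) ∨ w ∧ ¬w ∧ u ∨ u ∧ x ∨ z
= (w ∧ ¬w ∨ w) ∧ ¬w ∧ (u ∨ ¬u) ∧ (¬u ∨ ¬u ∧ ¬x) ∨ w ∧ ¬w ∧ u ∨ u ∧ x ∨ z   [absorption]
= w ∧ ¬w ∧ (u ∨ ¬u) ∧ (¬u ∨ ¬u ∧ ¬x) ∨ w ∧ ¬w ∧ u ∨ u ∧ x ∨ z   [complement / identity]
= w ∧ ¬w ∧ (u ∨ ¬u) ∧ ¬u ∨ w ∧ ¬w ∧ u ∨ u ∧ x ∨ z   [absorption]
= w ∧ ¬w ∧ ¬u ∨ w ∧ ¬w ∧ u ∨ u ∧ x ∨ z   [complement / identity]
= w ∧ ¬w ∨ u ∧ x ∨ z   [distribution]
= u ∧ x ∨ z   [complement / identity]

u ∧ x ∨ z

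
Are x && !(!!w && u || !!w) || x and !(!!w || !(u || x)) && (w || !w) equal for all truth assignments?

E1: x && !(!!w && u || !!w) || x
    = x && !!!w || x
    = x && !w || x
    = x
E2: !(!!w || !(u || x)) && (w || !w)
    = !w && (u || x) && (w || !w)
    = !w && (u || x)
These differ: at u=1, w=0, x=0, E1 = 0 but E2 = 1.

No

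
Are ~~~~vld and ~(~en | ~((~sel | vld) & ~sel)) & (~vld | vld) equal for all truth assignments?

E1: ~~~~vld
    = ~~vld   — double negation
    = vld   — double negation
E2: ~(~en | ~((~sel | vld) & ~sel)) & (~vld | vld)
    = en & (~sel | vld) & ~sel & (~vld | vld)   — De Morgan
    = en & ~sel & (~vld | vld)   — absorption
    = en & ~sel   — complement / identity
These differ: at en=0, sel=1, vld=1, E1 = 1 but E2 = 0.

No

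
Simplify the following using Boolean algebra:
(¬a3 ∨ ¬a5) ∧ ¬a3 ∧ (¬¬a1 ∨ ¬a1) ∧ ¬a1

¬a3 ∧ ¬a1

(¬a3 ∨ ¬a5) ∧ ¬a3 ∧ (¬¬a1 ∨ ¬a1) ∧ ¬a1
= (¬a3 ∨ ¬a5) ∧ ¬a3 ∧ (a1 ∨ ¬a1) ∧ ¬a1
= (¬a3 ∨ ¬a5) ∧ ¬a3 ∧ ¬a1
= ¬a3 ∧ ¬a1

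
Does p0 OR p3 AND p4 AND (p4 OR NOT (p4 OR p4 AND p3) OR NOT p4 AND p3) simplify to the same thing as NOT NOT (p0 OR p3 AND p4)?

Yes

E1: p0 OR p3 AND p4 AND (p4 OR NOT (p4 OR p4 AND p3) OR NOT p4 AND p3)
    = p0 OR p3 AND p4 AND (p4 OR NOT p4 OR NOT p4 AND p3)   — absorption
    = p0 OR p3 AND p4 AND (p4 OR NOT p4)   — absorption
    = p0 OR p3 AND p4   — complement / identity
E2: NOT NOT (p0 OR p3 AND p4)
    = p0 OR p3 AND p4   — double negation
Both reduce to p0 OR p3 AND p4, so they are equivalent.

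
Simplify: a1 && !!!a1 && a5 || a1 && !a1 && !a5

a1 && !!!a1 && a5 || a1 && !a1 && !a5
= a1 && !a1 && a5 || a1 && !a1 && !a5
= (a5 || !a5) && a1 && !a1
= a1 && !a1
= false

false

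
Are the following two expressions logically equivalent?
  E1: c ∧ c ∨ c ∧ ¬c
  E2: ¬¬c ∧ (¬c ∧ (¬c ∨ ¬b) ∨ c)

Yes

E1: c ∧ c ∨ c ∧ ¬c
    = c
E2: ¬¬c ∧ (¬c ∧ (¬c ∨ ¬b) ∨ c)
    = c ∧ (¬c ∧ (¬c ∨ ¬b) ∨ c)
    = c ∧ (¬c ∨ c)
    = c
Both reduce to c, so they are equivalent.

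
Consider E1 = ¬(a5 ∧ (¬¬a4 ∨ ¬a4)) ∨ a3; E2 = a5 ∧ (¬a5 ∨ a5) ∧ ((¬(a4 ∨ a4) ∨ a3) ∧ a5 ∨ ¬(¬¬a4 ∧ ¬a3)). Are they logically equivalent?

No

E1: ¬(a5 ∧ (¬¬a4 ∨ ¬a4)) ∨ a3
    = ¬(a5 ∧ (a4 ∨ ¬a4)) ∨ a3   [double negation]
    = ¬a5 ∨ a3   [complement / identity]
E2: a5 ∧ (¬a5 ∨ a5) ∧ ((¬(a4 ∨ a4) ∨ a3) ∧ a5 ∨ ¬(¬¬a4 ∧ ¬a3))
    = a5 ∧ ((¬(a4 ∨ a4) ∨ a3) ∧ a5 ∨ ¬(¬¬a4 ∧ ¬a3))   [complement / identity]
    = a5 ∧ ((¬(a4 ∨ a4) ∨ a3) ∧ a5 ∨ ¬a4 ∨ a3)   [De Morgan]
    = a5 ∧ ((¬a4 ∨ a3) ∧ a5 ∨ ¬a4 ∨ a3)   [idempotence]
    = a5 ∧ (¬a4 ∨ a3)   [absorption]
These differ: at a3=0, a4=1, a5=0, E1 = 1 but E2 = 0.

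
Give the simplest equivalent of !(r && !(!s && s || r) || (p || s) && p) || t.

!p || t

!(r && !(!s && s || r) || (p || s) && p) || t
= !(r && !(!s && s || r) || p) || t   (absorption)
= !(r && !r || p) || t   (complement / identity)
= !p || t   (complement / identity)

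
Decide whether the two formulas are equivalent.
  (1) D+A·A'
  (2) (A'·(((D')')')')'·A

No

E1: D+A·A'
    = D   (complement / identity)
E2: (A'·(((D')')')')'·A
    = (A'·(D')')'·A   (double negation)
    = (A+D')·A   (De Morgan)
    = A   (absorption)
These differ: at A=0, D=1, E1 = 1 but E2 = 0.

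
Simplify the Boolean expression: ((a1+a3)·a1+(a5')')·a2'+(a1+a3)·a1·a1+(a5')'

((a1+a3)·a1+(a5')')·a2'+(a1+a3)·a1·a1+(a5')'
= ((a1+a3)·a1+(a5')')·a2'+(a1+a3)·a1+(a5')'
= (a1+a3)·a1+(a5')'
= a1+(a5')'
= a1+a5

a1+a5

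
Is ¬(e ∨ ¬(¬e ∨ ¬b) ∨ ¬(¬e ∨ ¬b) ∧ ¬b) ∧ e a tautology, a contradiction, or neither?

contradiction

¬(e ∨ ¬(¬e ∨ ¬b) ∨ ¬(¬e ∨ ¬b) ∧ ¬b) ∧ e
= ¬(e ∨ ¬(¬e ∨ ¬b)) ∧ e   [absorption]
= ¬(e ∨ e ∧ b) ∧ e   [De Morgan]
= ¬e ∧ e   [absorption]
= False   [complement]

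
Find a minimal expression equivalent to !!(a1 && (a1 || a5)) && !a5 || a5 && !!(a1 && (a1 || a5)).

!!(a1 && (a1 || a5)) && !a5 || a5 && !!(a1 && (a1 || a5))
= !!(a1 && (a1 || a5))   — distribution
= a1 && (a1 || a5)   — double negation
= a1   — absorption

a1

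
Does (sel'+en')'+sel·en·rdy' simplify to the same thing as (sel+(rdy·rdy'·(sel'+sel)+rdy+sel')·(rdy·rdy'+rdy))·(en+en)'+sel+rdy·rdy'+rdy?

E1: (sel'+en')'+sel·en·rdy'
    = sel·en+sel·en·rdy'   (De Morgan)
    = sel·en   (absorption)
E2: (sel+(rdy·rdy'·(sel'+sel)+rdy+sel')·(rdy·rdy'+rdy))·(en+en)'+sel+rdy·rdy'+rdy
    = (sel+(rdy·rdy'+rdy+sel')·(rdy·rdy'+rdy))·(en+en)'+sel+rdy·rdy'+rdy   (complement / identity)
    = (sel+rdy·rdy'+rdy)·(en+en)'+sel+rdy·rdy'+rdy   (absorption)
    = (sel+rdy·rdy'+rdy)·en'+sel+rdy·rdy'+rdy   (idempotence)
    = sel+rdy·rdy'+rdy   (absorption)
    = sel+rdy   (complement / identity)
These differ: at en=0, rdy=1, sel=0, E1 = 0 but E2 = 1.

No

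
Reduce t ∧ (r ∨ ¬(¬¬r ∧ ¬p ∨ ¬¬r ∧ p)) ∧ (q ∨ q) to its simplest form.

t ∧ (r ∨ ¬(¬¬r ∧ ¬p ∨ ¬¬r ∧ p)) ∧ (q ∨ q)
= t ∧ (r ∨ ¬(¬¬r ∧ ¬p ∨ ¬¬r ∧ p)) ∧ q   (idempotence)
= t ∧ (r ∨ ¬¬¬r) ∧ q   (distribution)
= t ∧ (r ∨ ¬r) ∧ q   (double negation)
= t ∧ q   (complement / identity)

t ∧ q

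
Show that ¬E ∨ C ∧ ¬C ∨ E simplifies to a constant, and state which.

¬E ∨ C ∧ ¬C ∨ E
= ¬E ∨ E   (complement / identity)
= True   (complement)

True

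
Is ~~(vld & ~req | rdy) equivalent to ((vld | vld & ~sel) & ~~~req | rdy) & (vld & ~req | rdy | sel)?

Yes

E1: ~~(vld & ~req | rdy)
    = vld & ~req | rdy
E2: ((vld | vld & ~sel) & ~~~req | rdy) & (vld & ~req | rdy | sel)
    = (vld & ~~~req | rdy) & (vld & ~req | rdy | sel)
    = (vld & ~req | rdy) & (vld & ~req | rdy | sel)
    = vld & ~req | rdy
Both reduce to vld & ~req | rdy, so they are equivalent.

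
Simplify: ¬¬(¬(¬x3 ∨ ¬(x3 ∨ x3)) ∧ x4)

x3 ∧ x4

¬¬(¬(¬x3 ∨ ¬(x3 ∨ x3)) ∧ x4)
= ¬¬(x3 ∧ (x3 ∨ x3) ∧ x4)   [De Morgan]
= ¬¬(x3 ∧ x3 ∧ x4)   [idempotence]
= x3 ∧ x3 ∧ x4   [double negation]
= x3 ∧ x4   [idempotence]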